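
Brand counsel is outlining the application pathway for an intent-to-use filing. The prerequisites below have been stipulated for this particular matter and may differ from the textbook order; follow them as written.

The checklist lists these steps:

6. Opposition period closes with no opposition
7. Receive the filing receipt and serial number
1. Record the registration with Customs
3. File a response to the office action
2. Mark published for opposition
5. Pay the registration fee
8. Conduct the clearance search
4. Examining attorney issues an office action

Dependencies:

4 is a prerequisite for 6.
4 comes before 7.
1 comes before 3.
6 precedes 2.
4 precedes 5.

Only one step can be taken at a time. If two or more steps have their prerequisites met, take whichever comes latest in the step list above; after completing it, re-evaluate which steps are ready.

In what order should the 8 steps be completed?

4 8 5 1 3 7 6 2

Nothing is required for 4, 8 and 1. 4 is listed later → 4 first.
5, 7 and 6 now also ready, so the ready set is {8, 5, 1, 7, 6}; 8 is listed later → 8.
5, 1, 7 and 6 are all available; 5 is listed later → 5.
1, 7 and 6 are all available; 1 is listed later → 1.
3, 7 and 6 are all available; 3 is listed later → 3.
Now 7 and 6 have their prerequisites met. 7 is listed later, so 7 next.
6 needed 4, now all done → 6.
2 is the only step now ready → 2.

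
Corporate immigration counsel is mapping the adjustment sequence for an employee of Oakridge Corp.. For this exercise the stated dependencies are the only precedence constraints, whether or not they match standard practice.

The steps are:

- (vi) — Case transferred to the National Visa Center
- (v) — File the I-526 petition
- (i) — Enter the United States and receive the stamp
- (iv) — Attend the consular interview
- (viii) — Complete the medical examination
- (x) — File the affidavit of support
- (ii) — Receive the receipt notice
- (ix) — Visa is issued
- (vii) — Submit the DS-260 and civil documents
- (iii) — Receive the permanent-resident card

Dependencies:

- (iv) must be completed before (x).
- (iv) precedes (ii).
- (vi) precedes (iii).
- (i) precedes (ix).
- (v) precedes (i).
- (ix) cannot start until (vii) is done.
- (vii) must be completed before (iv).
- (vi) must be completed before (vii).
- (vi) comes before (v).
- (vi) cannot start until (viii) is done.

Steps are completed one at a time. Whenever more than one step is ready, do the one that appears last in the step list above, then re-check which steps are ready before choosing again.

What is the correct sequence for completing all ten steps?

(viii) (vi) (iii) (vii) (iv) (ii) (x) (v) (i) (ix)

(viii) has no prerequisites → (viii) first.
(vi) is the only step now ready → (vi).
(iii), (vii) and (v) are all available; (iii) is listed later → (iii).
Ready: (vii) and (v). (vii) is listed later → (vii).
(iv) now also ready, so the ready set is {(iv), (v)}; (iv) is listed later → (iv).
Now (ii), (x) and (v) have their prerequisites met. (ii) is listed later, so (ii) next.
Now (x) and (v) have their prerequisites met. (x) is listed later, so (x) next.
(v) needed (vi), now all done → (v).
(i) needed (v), now all done → (i).
That leaves (ix) as the only ready step → (ix).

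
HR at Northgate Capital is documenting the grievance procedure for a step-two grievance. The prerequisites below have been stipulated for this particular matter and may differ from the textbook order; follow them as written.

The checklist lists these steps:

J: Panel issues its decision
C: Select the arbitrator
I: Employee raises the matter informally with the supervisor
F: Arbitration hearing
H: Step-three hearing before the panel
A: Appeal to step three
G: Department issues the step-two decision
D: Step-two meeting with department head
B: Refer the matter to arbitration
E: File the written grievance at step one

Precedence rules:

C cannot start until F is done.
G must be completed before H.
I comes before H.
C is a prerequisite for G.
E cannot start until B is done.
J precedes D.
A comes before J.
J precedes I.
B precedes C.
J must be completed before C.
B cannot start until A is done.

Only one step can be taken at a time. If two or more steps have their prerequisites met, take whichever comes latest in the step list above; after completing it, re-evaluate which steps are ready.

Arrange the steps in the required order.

A B E F J D I C G H

Nothing is required for A and F. A is listed later → A first.
B and J now also ready, so the ready set is {B, F, J}; B is listed later → B.
E now also ready, so the ready set is {E, F, J}; E is listed later → E.
Now F and J have their prerequisites met. F is listed later, so F next.
Next only J has its prerequisites met → J.
Ready: D, I and C. D is listed later → D.
Now I and C have their prerequisites met. I is listed later, so I next.
C is the only step now ready → C.
That leaves G as the only ready step → G.
Next only H has its prerequisites met → H.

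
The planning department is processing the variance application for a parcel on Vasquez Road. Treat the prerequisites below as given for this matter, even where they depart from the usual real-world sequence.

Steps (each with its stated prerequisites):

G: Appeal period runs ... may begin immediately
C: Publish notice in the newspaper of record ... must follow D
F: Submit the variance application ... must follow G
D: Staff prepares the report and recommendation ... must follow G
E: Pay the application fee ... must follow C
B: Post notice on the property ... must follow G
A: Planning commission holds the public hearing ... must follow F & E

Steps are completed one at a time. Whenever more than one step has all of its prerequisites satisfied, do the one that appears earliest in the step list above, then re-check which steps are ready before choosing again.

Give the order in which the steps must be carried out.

G is the only step with nothing outstanding, so it goes first.
Now F, D and B have their prerequisites met. F is listed earlier, so F next.
Ready: D and B. D is listed earlier → D.
C now also ready, so the ready set is {C, B}; C is listed earlier → C.
Now E and B have their prerequisites met. E is listed earlier, so E next.
Now B and A have their prerequisites met. B is listed earlier, so B next.
That leaves A as the only ready step → A.

G, F, D, C, E, B, A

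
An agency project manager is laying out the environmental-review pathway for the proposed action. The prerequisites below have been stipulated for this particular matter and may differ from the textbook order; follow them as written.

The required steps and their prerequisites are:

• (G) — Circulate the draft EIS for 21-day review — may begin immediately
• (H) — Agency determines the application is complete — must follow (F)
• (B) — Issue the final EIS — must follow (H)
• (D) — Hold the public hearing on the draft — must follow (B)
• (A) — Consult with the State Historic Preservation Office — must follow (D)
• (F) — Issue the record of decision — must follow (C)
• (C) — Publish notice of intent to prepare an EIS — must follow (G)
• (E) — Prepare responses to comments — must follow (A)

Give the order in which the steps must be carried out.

(G) has no prerequisites → (G) first.
(C) is the only step now ready → (C).
That leaves (F) as the only ready step → (F).
That leaves (H) as the only ready step → (H).
Next only (B) has its prerequisites met → (B).
(D) needed (B), now all done → (D).
(A) is the only step now ready → (A).
Next only (E) has its prerequisites met → (E).

(G) (C) (F) (H) (B) (D) (A) (E)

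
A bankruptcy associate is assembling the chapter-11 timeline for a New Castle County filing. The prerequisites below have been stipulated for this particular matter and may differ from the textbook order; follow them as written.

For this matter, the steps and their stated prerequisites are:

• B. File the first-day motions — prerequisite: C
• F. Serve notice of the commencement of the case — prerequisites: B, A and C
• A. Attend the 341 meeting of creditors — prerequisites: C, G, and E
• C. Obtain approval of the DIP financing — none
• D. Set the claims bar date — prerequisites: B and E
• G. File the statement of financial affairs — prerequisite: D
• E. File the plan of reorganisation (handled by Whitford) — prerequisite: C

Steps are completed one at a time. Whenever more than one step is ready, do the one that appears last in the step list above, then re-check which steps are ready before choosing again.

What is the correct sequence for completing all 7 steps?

C is the only step with nothing outstanding, so it goes first.
E and B are both available; E is listed later → E.
That leaves B as the only ready step → B.
That leaves D as the only ready step → D.
G is the only step now ready → G.
A needed E, G and C, now all done → A.
F needed C, A and B, now all done → F.

C → E → B → D → G → A → F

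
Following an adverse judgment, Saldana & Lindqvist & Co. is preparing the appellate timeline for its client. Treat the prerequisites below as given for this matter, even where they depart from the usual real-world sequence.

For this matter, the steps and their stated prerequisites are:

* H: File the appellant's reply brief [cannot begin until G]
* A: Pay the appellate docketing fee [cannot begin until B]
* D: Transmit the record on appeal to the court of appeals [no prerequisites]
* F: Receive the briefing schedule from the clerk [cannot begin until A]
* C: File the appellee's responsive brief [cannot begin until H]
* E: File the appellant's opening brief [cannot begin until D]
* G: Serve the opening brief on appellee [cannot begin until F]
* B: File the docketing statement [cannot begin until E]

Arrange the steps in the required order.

D, E, B, A, F, G, H, C

Only D has no prerequisites, so it is first.
E is the only step now ready → E.
B needed E, now all done → B.
That leaves A as the only ready step → A.
F needed A, now all done → F.
G needed F, now all done → G.
H needed G, now all done → H.
C needed H, now all done → C.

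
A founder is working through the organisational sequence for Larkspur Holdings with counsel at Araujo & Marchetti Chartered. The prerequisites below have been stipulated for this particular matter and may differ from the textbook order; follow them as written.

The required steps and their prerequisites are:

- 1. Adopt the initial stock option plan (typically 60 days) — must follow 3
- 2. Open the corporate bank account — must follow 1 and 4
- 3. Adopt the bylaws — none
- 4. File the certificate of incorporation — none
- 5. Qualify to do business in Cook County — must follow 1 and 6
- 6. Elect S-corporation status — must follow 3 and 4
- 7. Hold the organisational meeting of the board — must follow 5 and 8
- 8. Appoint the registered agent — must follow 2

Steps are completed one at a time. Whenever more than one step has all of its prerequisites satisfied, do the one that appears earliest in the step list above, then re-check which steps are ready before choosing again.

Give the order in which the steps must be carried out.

3 1 4 2 6 5 8 7

3 and 4 have no prerequisites; 3 is listed earlier, so 3 is first.
1 and 4 are both available; 1 is listed earlier → 1.
Next only 4 has its prerequisites met → 4.
Now 2 and 6 have their prerequisites met. 2 is listed earlier, so 2 next.
8 now also ready, so the ready set is {6, 8}; 6 is listed earlier → 6.
Ready: 5 and 8. 5 is listed earlier → 5.
Next only 8 has its prerequisites met → 8.
7 needed 5 and 8, now all done → 7.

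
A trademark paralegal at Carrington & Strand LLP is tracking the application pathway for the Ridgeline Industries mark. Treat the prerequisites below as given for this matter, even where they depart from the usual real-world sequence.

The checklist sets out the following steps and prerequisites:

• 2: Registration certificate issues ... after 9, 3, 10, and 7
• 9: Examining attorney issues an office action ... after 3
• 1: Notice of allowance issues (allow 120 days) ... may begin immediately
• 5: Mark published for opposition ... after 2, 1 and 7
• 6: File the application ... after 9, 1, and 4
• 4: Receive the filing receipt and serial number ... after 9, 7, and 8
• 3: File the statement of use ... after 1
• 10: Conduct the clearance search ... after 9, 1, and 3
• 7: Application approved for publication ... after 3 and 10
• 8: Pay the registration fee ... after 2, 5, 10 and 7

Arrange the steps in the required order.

Only 1 has no prerequisites, so it is first.
That leaves 3 as the only ready step → 3.
9 needed 3, now all done → 9.
10 needed 9, 1 and 3, now all done → 10.
That leaves 7 as the only ready step → 7.
2 needed 9, 3, 10 and 7, now all done → 2.
5 needed 2, 1 and 7, now all done → 5.
8 is the only step now ready → 8.
4 is the only step now ready → 4.
6 needed 9, 1 and 4, now all done → 6.

1 3 9 10 7 2 5 8 4 6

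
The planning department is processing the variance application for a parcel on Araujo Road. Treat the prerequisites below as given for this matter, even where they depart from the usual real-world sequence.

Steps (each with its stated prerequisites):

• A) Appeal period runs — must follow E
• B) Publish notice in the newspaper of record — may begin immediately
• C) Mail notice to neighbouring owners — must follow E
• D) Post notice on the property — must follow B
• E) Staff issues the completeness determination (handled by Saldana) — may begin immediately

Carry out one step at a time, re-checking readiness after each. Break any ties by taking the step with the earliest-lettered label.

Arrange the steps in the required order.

B, D, E, A, C

B and E have no prerequisites; B has the earlier label, so B is first.
Now D and E have their prerequisites met. D has the earlier label, so D next.
Next only E has its prerequisites met → E.
Now A and C have their prerequisites met. A has the earlier label, so A next.
Next only C has its prerequisites met → C.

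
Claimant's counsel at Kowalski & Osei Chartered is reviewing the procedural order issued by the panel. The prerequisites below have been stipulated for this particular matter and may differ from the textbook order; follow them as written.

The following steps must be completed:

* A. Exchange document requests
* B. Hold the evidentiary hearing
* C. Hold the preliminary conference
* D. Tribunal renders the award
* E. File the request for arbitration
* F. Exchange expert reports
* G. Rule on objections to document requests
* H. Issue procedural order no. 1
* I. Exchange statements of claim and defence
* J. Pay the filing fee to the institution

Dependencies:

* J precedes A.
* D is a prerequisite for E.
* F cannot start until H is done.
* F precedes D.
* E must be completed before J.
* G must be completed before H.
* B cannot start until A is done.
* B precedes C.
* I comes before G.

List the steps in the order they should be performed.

I G H F D E J A B C

I is the only step with nothing outstanding, so it goes first.
That leaves G as the only ready step → G.
Next only H has its prerequisites met → H.
F is the only step now ready → F.
Next only D has its prerequisites met → D.
Next only E has its prerequisites met → E.
J is the only step now ready → J.
A needed J, now all done → A.
B needed A, now all done → B.
Next only C has its prerequisites met → C.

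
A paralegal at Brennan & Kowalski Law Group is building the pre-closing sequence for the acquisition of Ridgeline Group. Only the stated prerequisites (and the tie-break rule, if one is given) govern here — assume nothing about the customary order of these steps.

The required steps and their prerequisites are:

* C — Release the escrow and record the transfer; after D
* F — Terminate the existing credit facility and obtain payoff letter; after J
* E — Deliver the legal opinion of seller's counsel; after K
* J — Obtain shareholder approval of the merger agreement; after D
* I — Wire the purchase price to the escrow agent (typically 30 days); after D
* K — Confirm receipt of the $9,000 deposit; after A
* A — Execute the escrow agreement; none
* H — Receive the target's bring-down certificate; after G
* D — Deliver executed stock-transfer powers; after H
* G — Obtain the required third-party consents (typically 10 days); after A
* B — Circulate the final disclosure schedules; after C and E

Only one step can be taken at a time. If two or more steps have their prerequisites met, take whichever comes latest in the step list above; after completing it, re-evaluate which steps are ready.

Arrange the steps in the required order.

A has no prerequisites → A first.
Now G and K have their prerequisites met. G is listed later, so G next.
H now also ready, so the ready set is {H, K}; H is listed later → H.
D now also ready, so the ready set is {D, K}; D is listed later → D.
I, J and C now also ready, so the ready set is {K, I, J, C}; K is listed later → K.
Ready: I, J, E and C. I is listed later → I.
J, E and C are all available; J is listed later → J.
F now also ready, so the ready set is {E, F, C}; E is listed later → E.
Ready: F and C. F is listed later → F.
C needed D, now all done → C.
That leaves B as the only ready step → B.

A, G, H, D, K, I, J, E, F, C, B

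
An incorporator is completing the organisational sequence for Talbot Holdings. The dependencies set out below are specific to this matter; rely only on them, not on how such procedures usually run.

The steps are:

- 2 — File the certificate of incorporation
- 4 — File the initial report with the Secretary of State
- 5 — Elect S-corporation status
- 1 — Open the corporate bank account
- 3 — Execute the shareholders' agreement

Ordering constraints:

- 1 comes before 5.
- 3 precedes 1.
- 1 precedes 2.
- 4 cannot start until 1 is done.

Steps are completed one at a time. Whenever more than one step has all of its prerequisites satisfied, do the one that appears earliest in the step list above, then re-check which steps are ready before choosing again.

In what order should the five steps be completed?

3, 1, 2, 4, 5

Only 3 has no prerequisites, so it is first.
Next only 1 has its prerequisites met → 1.
Ready: 2, 4 and 5. 2 is listed earlier → 2.
Ready: 4 and 5. 4 is listed earlier → 4.
5 needed 1, now all done → 5.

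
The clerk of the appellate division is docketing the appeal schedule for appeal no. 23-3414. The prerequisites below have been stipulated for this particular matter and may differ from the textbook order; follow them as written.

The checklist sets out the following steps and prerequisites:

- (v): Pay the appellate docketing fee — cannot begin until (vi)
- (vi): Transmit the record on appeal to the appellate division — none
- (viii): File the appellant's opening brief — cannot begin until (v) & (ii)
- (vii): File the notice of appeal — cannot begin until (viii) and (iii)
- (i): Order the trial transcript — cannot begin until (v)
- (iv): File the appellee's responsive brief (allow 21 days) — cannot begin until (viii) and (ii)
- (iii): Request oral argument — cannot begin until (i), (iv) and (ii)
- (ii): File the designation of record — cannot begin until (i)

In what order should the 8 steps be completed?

(vi) is the only step with nothing outstanding, so it goes first.
(v) needed (vi), now all done → (v).
That leaves (i) as the only ready step → (i).
That leaves (ii) as the only ready step → (ii).
Next only (viii) has its prerequisites met → (viii).
Next only (iv) has its prerequisites met → (iv).
That leaves (iii) as the only ready step → (iii).
That leaves (vii) as the only ready step → (vii).

(vi) (v) (i) (ii) (viii) (iv) (iii) (vii)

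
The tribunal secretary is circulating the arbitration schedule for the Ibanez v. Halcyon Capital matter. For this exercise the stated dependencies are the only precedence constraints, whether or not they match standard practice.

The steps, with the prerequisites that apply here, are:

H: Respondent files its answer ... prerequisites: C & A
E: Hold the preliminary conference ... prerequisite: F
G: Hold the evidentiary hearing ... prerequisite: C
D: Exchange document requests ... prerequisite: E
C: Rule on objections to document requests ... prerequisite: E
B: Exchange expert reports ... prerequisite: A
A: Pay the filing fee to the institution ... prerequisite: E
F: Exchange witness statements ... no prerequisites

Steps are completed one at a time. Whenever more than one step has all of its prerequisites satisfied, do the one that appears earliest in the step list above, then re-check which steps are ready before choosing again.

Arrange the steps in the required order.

F, E, D, C, G, A, H, B

Only F has no prerequisites, so it is first.
Next only E has its prerequisites met → E.
D, C and A are all available; D is listed earlier → D.
Ready: C and A. C is listed earlier → C.
G now also ready, so the ready set is {G, A}; G is listed earlier → G.
Next only A has its prerequisites met → A.
Ready: H and B. H is listed earlier → H.
B needed A, now all done → B.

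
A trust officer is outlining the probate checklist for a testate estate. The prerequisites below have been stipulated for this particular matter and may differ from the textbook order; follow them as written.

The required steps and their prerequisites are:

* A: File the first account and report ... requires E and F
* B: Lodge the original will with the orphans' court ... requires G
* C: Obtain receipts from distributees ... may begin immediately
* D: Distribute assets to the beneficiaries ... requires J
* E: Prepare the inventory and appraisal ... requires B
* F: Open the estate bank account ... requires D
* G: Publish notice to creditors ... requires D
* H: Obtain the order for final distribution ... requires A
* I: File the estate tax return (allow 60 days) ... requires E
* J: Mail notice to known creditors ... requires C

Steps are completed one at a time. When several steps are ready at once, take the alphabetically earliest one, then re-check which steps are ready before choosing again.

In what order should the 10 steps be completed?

C, J, D, F, G, B, E, A, H, I

C is the only step with nothing outstanding, so it goes first.
J needed C, now all done → J.
D is the only step now ready → D.
F and G are both available; F has the earlier label → F.
G is the only step now ready → G.
B is the only step now ready → B.
That leaves E as the only ready step → E.
A and I are both available; A has the earlier label → A.
H and I are both available; H has the earlier label → H.
I needed E, now all done → I.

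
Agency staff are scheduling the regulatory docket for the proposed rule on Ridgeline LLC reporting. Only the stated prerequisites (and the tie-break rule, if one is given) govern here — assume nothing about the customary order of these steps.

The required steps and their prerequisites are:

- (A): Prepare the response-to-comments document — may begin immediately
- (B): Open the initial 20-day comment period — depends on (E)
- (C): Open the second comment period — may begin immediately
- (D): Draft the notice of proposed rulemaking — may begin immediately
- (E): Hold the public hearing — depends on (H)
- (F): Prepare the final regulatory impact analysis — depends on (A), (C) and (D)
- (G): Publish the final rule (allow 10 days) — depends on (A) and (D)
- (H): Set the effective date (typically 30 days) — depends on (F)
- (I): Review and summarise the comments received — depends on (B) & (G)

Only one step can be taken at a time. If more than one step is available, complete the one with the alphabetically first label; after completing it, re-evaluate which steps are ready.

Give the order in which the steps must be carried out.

(A), (C), (D), (F), (G), (H), (E), (B), (I)

(A), (C) and (D) have no prerequisites; (A) has the earlier label, so (A) is first.
(C) and (D) are both available; (C) has the earlier label → (C).
That leaves (D) as the only ready step → (D).
(F) and (G) are both available; (F) has the earlier label → (F).
(H) now also ready, so the ready set is {(G), (H)}; (G) has the earlier label → (G).
That leaves (H) as the only ready step → (H).
Next only (E) has its prerequisites met → (E).
Next only (B) has its prerequisites met → (B).
(I) needed (B) and (G), now all done → (I).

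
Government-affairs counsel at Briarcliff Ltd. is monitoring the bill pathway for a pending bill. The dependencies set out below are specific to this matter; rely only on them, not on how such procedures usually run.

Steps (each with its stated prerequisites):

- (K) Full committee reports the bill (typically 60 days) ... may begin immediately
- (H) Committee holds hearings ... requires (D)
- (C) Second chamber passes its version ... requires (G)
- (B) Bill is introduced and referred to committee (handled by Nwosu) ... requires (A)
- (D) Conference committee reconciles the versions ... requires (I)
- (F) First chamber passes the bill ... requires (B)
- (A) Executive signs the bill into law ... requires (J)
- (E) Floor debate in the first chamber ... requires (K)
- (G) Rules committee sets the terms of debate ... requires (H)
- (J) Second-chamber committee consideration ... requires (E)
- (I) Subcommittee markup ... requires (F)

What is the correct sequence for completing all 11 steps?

(K) is the only step with nothing outstanding, so it goes first.
(E) is the only step now ready → (E).
Next only (J) has its prerequisites met → (J).
Next only (A) has its prerequisites met → (A).
(B) needed (A), now all done → (B).
(F) is the only step now ready → (F).
(I) is the only step now ready → (I).
(D) is the only step now ready → (D).
(H) is the only step now ready → (H).
(G) needed (H), now all done → (G).
(C) needed (G), now all done → (C).

(K) → (E) → (J) → (A) → (B) → (F) → (I) → (D) → (H) → (G) → (C)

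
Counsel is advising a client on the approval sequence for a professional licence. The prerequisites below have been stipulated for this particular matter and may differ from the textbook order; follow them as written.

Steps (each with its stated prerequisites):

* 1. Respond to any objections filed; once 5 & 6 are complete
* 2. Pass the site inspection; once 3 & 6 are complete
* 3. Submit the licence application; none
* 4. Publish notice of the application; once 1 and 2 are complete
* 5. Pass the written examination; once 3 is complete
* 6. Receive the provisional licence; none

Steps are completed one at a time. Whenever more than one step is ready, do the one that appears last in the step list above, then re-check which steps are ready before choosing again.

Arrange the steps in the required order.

6, 3, 5, 2, 1, 4

Nothing is required for 6 and 3. 6 is listed later → 6 first.
3 is the only step now ready → 3.
Ready: 5 and 2. 5 is listed later → 5.
Ready: 2 and 1. 2 is listed later → 2.
That leaves 1 as the only ready step → 1.
Next only 4 has its prerequisites met → 4.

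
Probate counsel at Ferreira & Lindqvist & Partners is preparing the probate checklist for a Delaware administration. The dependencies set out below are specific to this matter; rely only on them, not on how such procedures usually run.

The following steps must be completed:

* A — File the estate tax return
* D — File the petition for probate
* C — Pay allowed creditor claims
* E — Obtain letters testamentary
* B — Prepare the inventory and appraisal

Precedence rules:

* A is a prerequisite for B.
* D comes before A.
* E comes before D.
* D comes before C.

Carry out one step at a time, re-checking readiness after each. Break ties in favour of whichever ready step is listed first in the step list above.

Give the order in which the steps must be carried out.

E → D → A → C → B

Only E has no prerequisites, so it is first.
D needed E, now all done → D.
A and C are both available; A is listed earlier → A.
Now C and B have their prerequisites met. C is listed earlier, so C next.
That leaves B as the only ready step → B.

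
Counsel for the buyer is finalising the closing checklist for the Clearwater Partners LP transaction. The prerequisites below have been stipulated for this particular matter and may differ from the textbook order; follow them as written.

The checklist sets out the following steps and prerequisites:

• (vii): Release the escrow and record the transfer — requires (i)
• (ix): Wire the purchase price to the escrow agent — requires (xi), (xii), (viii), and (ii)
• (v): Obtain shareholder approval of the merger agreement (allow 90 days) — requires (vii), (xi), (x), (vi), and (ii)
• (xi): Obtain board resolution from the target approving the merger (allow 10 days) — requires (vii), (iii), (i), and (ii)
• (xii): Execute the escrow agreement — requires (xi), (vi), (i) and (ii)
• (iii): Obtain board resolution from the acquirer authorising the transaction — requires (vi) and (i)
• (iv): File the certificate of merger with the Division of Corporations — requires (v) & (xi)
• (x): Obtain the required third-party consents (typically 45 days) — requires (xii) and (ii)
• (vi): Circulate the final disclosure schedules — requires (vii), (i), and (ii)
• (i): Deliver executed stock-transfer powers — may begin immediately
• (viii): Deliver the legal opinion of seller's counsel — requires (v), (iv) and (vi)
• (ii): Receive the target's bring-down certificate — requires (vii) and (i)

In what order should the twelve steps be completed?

(i) is the only step with nothing outstanding, so it goes first.
Next only (vii) has its prerequisites met → (vii).
(ii) is the only step now ready → (ii).
(vi) needed (vii), (i) and (ii), now all done → (vi).
(iii) needed (vi) and (i), now all done → (iii).
That leaves (xi) as the only ready step → (xi).
That leaves (xii) as the only ready step → (xii).
Next only (x) has its prerequisites met → (x).
(v) needed (vii), (xi), (x), (vi) and (ii), now all done → (v).
(iv) is the only step now ready → (iv).
(viii) is the only step now ready → (viii).
(ix) is the only step now ready → (ix).

(i), (vii), (ii), (vi), (iii), (xi), (xii), (x), (v), (iv), (viii), (ix)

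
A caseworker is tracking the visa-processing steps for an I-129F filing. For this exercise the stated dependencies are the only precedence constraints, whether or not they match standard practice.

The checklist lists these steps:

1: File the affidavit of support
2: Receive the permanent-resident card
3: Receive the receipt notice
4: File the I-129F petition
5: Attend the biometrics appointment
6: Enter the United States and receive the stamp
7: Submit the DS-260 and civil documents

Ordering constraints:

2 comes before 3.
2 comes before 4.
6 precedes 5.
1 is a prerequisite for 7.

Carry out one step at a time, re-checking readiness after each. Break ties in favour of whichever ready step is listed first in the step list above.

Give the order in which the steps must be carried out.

1, 2 and 6 have no prerequisites; 1 is listed earlier, so 1 is first.
Ready: 2, 6 and 7. 2 is listed earlier → 2.
3 and 4 now also ready, so the ready set is {3, 4, 6, 7}; 3 is listed earlier → 3.
4, 6 and 7 are all available; 4 is listed earlier → 4.
6 and 7 are both available; 6 is listed earlier → 6.
5 and 7 are both available; 5 is listed earlier → 5.
7 needed 1, now all done → 7.

1, 2, 3, 4, 6, 5, 7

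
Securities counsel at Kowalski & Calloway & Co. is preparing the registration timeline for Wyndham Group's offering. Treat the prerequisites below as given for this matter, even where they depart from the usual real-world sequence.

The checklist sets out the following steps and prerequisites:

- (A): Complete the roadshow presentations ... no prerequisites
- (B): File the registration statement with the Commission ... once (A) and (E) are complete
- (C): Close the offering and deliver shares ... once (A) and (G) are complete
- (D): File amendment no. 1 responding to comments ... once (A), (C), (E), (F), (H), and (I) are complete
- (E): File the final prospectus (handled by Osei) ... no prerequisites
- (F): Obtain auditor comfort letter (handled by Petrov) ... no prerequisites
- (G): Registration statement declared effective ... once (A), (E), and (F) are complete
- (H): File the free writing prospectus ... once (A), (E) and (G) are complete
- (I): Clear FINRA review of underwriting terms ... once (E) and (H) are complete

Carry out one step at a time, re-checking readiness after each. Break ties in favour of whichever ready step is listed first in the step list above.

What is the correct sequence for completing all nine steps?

(A), (E) and (F) have no prerequisites; (A) is listed earlier, so (A) is first.
Ready: (E) and (F). (E) is listed earlier → (E).
Ready: (B) and (F). (B) is listed earlier → (B).
(F) is the only step now ready → (F).
(G) needed (A), (E) and (F), now all done → (G).
Now (C) and (H) have their prerequisites met. (C) is listed earlier, so (C) next.
(H) is the only step now ready → (H).
(I) is the only step now ready → (I).
(D) needed (A), (C), (E), (F), (H) and (I), now all done → (D).

(A), (E), (B), (F), (G), (C), (H), (I), (D)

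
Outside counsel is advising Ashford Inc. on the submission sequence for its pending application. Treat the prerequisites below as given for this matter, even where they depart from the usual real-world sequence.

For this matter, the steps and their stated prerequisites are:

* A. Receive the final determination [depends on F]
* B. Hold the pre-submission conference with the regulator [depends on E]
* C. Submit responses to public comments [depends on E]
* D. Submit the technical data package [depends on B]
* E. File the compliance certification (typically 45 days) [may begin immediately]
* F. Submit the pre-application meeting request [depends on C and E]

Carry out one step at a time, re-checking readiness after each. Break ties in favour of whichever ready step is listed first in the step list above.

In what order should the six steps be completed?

E → B → C → D → F → A

Only E has no prerequisites, so it is first.
Ready: B and C. B is listed earlier → B.
D now also ready, so the ready set is {C, D}; C is listed earlier → C.
Ready: D and F. D is listed earlier → D.
F is the only step now ready → F.
A needed F, now all done → A.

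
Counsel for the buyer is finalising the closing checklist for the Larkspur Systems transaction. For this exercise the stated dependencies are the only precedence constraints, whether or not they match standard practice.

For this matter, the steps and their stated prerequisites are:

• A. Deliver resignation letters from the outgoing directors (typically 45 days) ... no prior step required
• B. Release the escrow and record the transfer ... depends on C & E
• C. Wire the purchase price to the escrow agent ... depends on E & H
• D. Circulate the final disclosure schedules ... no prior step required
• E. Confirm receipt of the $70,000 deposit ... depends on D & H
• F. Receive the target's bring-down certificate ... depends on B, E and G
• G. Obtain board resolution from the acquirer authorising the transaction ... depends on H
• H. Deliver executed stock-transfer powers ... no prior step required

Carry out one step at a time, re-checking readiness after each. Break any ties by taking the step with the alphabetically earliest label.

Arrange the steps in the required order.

Nothing is required for A, D and H. A has the earlier label → A first.
D and H are both available; D has the earlier label → D.
That leaves H as the only ready step → H.
Ready: E and G. E has the earlier label → E.
C now also ready, so the ready set is {C, G}; C has the earlier label → C.
B now also ready, so the ready set is {B, G}; B has the earlier label → B.
G needed H, now all done → G.
That leaves F as the only ready step → F.

A → D → H → E → C → B → G → F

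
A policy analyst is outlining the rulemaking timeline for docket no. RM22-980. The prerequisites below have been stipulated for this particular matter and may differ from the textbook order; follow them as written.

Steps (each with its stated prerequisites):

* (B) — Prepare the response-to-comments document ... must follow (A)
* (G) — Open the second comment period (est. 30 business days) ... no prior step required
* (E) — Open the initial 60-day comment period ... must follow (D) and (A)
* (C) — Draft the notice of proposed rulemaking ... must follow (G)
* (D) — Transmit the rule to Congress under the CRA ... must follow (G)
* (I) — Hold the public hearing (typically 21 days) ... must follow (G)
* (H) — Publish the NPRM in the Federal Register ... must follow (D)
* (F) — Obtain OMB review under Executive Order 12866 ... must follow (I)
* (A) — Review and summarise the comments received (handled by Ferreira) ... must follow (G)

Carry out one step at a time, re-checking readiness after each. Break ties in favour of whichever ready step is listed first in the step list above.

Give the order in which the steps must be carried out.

(G) has no prerequisites → (G) first.
Now (C), (D), (I) and (A) have their prerequisites met. (C) is listed earlier, so (C) next.
Now (D), (I) and (A) have their prerequisites met. (D) is listed earlier, so (D) next.
(I), (H) and (A) are all available; (I) is listed earlier → (I).
(H), (F) and (A) are all available; (H) is listed earlier → (H).
Ready: (F) and (A). (F) is listed earlier → (F).
That leaves (A) as the only ready step → (A).
Now (B) and (E) have their prerequisites met. (B) is listed earlier, so (B) next.
(E) needed (D) and (A), now all done → (E).

(G), (C), (D), (I), (H), (F), (A), (B), (E)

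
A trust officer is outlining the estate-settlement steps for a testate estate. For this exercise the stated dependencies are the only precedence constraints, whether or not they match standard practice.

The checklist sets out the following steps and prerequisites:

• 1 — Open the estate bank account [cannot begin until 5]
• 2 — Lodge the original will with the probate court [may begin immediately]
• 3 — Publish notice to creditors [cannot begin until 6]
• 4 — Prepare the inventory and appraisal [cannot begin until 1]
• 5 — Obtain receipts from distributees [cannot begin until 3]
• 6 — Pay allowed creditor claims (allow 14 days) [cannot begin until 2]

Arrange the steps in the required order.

2 6 3 5 1 4

2 is the only step with nothing outstanding, so it goes first.
6 needed 2, now all done → 6.
That leaves 3 as the only ready step → 3.
5 needed 3, now all done → 5.
That leaves 1 as the only ready step → 1.
Next only 4 has its prerequisites met → 4.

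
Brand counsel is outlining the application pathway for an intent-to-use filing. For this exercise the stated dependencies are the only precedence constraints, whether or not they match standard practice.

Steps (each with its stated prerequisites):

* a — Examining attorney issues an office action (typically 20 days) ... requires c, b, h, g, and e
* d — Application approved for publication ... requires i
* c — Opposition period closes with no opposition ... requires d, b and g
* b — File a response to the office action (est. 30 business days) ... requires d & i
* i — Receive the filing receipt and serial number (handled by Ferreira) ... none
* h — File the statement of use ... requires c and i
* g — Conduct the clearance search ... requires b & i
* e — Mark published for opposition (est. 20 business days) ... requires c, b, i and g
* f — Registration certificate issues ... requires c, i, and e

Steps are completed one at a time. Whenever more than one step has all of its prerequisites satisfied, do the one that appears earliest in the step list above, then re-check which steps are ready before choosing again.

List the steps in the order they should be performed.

i, d, b, g, c, h, e, a, f

i is the only step with nothing outstanding, so it goes first.
d is the only step now ready → d.
b needed d and i, now all done → b.
g needed b and i, now all done → g.
That leaves c as the only ready step → c.
h and e are both available; h is listed earlier → h.
Next only e has its prerequisites met → e.
Now a and f have their prerequisites met. a is listed earlier, so a next.
That leaves f as the only ready step → f.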